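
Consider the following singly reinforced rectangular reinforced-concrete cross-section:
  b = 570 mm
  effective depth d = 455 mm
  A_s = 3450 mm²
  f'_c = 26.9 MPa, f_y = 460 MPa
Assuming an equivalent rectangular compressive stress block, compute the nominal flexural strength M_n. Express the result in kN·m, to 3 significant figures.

M_n ≈ 625 kN·m

T = A_s f_y = 3450 × 460 = 1587000 N = 1587 kN.
From C = T: a = T/(0.85 f'_c b) = 1587000/(0.85 × 26.9 × 570) = 121.77 mm.
M_n = T(d − a/2) = 1587 kN × (455 − 60.885) mm = 625.46 kN·m.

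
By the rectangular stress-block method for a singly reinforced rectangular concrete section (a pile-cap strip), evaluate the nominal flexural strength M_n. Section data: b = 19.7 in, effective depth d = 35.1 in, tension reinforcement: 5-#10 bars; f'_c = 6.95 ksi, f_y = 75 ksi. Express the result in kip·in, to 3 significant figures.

A_s = 5 × 1.27 = 6.35 in².
T = A_s f_y = 6.35 × 75 = 476.25 kips.
a = T/(0.85 f'_c b) = 476.25/(0.85 × 6.95 × 19.7) = 4.092 in.
M_n = T(d − a/2) = 476.25 × (35.1 − 2.046) = 15742.0 kip·in.

M_n ≈ 15700 kip·in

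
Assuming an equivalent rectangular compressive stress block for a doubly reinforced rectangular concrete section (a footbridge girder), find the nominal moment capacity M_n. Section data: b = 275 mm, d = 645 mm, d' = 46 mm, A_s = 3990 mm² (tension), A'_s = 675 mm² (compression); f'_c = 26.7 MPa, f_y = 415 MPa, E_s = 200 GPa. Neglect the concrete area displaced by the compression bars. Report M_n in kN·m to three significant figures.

M_n ≈ 904 kN·m

Assume both tension and compression steel yield.
Net tension couple steel: A_s − A'_s = 3315 mm².
a = (A_s − A'_s) f_y / (0.85 f'_c b) = 1375725/(0.85 × 26.7 × 275) = 220.43 mm.
c = a/β₁ = 220.43/0.85 = 259.33 mm; ε'_s = 0.003(c − d')/c = 0.0025 ≥ f_y/E_s = 0.0021, so compression steel does yield.
M_n = (A_s − A'_s) f_y (d − a/2) + A'_s f_y (d − d') = [1375725 × (645 − 110.215) + 280125 × (645 − 46)] × 10⁻⁶ = 735.72 + 167.79 = 903.51 kN·m.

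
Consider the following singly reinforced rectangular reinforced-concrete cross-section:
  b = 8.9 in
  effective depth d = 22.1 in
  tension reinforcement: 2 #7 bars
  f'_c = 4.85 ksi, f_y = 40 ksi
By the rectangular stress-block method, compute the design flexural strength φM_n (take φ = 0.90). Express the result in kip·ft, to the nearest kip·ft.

φM_n ≈ 77 kip·ft

A_s = 2 × 0.6 = 1.2 in².
T = A_s f_y = 1.2 × 40 = 48 kips.
a = T/(0.85 f'_c b) = 48/(0.85 × 4.85 × 8.9) = 1.308 in.
M_n = T(d − a/2) = 48 × (22.1 − 0.654) = 1029.4 kip·in = 1029.4/12 = 85.78 kip·ft.
φM_n = 0.90 × 85.78 = 77.20 kip·ft.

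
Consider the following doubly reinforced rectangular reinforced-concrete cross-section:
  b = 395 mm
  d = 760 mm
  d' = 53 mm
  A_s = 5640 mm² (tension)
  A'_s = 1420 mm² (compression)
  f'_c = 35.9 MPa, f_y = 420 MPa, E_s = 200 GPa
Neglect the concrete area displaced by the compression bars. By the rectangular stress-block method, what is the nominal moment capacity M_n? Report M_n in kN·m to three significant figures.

M_n ≈ 1640 kN·m

Assume both tension and compression steel yield.
Net tension couple steel: A_s − A'_s = 4220 mm².
a = (A_s − A'_s) f_y / (0.85 f'_c b) = 1772400/(0.85 × 35.9 × 395) = 147.05 mm.
c = a/β₁ = 147.05/0.794 = 185.20 mm; ε'_s = 0.003(c − d')/c = 0.0021 ≥ f_y/E_s = 0.0021, so compression steel does yield.
M_n = (A_s − A'_s) f_y (d − a/2) + A'_s f_y (d − d') = [1772400 × (760 − 73.525) + 596400 × (760 − 53)] × 10⁻⁶ = 1216.71 + 421.65 = 1638.36 kN·m.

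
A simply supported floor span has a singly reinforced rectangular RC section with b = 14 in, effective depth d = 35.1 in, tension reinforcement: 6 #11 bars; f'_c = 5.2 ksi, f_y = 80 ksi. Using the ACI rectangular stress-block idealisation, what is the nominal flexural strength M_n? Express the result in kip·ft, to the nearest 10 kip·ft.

M_n ≈ 1810 kip·ft

A_s = 6 × 1.56 = 9.36 in².
T = A_s f_y = 9.36 × 80 = 748.8 kips.
a = T/(0.85 f'_c b) = 748.8/(0.85 × 5.2 × 14) = 12.101 in.
M_n = T(d − a/2) = 748.8 × (35.1 − 6.0505) = 21752.3 kip·in = 21752.3/12 = 1812.69 kip·ft.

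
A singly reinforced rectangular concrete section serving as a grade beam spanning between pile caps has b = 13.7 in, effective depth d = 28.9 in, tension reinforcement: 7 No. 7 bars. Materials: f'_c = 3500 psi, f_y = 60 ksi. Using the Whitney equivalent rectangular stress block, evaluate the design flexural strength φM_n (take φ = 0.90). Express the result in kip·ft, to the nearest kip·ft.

A_s = 7 × 0.6 = 4.2 in².
T = A_s f_y = 4.2 × 60 = 252 kips.
a = T/(0.85 f'_c b) = 252/(0.85 × 3.5 × 13.7) = 6.183 in.
M_n = T(d − a/2) = 252 × (28.9 − 3.0915) = 6503.7 kip·in = 6503.7/12 = 541.98 kip·ft.
φM_n = 0.90 × 541.98 = 487.78 kip·ft.

φM_n ≈ 488 kip·ft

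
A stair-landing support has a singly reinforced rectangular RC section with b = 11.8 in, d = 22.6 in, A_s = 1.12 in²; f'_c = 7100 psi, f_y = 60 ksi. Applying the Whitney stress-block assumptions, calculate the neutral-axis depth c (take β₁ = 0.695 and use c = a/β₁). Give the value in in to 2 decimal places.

T = A_s f_y = 1.12 × 60 = 67.2 kips.
a = T/(0.85 f'_c b) = 67.2/(0.85 × 7.1 × 11.8) = 0.9436 in.
With β₁ = 0.695, c = a/β₁ = 0.9436/0.695 = 1.36 in.

c ≈ 1.36 in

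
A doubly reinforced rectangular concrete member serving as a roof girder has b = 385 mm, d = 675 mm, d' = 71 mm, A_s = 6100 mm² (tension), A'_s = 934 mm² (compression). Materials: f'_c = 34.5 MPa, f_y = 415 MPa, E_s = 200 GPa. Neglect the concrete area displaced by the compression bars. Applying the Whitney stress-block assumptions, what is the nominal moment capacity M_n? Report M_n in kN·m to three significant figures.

M_n ≈ 1480 kN·m

Assume both tension and compression steel yield.
Net tension couple steel: A_s − A'_s = 5166 mm².
a = (A_s − A'_s) f_y / (0.85 f'_c b) = 2143890/(0.85 × 34.5 × 385) = 189.89 mm.
c = a/β₁ = 189.89/0.804 = 236.18 mm; ε'_s = 0.003(c − d')/c = 0.0021 ≥ f_y/E_s = 0.0021, so compression steel does yield.
M_n = (A_s − A'_s) f_y (d − a/2) + A'_s f_y (d − d') = [2143890 × (675 − 94.945) + 387610 × (675 − 71)] × 10⁻⁶ = 1243.57 + 234.12 = 1477.69 kN·m.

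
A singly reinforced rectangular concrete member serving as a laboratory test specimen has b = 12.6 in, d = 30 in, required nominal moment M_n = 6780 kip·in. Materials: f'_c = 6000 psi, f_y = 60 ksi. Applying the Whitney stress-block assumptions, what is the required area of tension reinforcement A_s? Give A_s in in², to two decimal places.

From M_n = 0.85 f'_c a b (d − a/2):
a = d − √(d² − 2M_n/(0.85 f'_c b)) = 30 − √(30² − 2 × 6780/(0.85 × 6 × 12.6)) = 3.752 in.
A_s = 0.85 f'_c a b / f_y = 0.85 × 6 × 3.752 × 12.6 / 60 = 4.018 in².

A_s ≈ 4.02 in²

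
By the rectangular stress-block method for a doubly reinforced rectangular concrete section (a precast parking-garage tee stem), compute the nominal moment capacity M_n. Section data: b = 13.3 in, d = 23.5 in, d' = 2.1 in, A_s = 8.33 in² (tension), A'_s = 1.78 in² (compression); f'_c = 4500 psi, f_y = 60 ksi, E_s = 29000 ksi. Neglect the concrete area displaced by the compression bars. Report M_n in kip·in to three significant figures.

Assume both steels yield.
a = (A_s − A'_s) f_y/(0.85 f'_c b) = (8.33 − 1.78) × 60/(0.85 × 4.5 × 13.3) = 7.725 in.
c = a/β₁ = 7.725/0.825 = 9.364 in; ε'_s = 0.003(c − d')/c = 0.0023 ≥ ε_y = 0.0021, so the compression steel yields.
M_n = (A_s − A'_s) f_y (d − a/2) + A'_s f_y (d − d') = 393 × (23.5 − 3.8625) + 106.8 × (23.5 − 2.1) = 7717.5 + 2285.5 = 10003.0 kip·in.

M_n ≈ 10000 kip·in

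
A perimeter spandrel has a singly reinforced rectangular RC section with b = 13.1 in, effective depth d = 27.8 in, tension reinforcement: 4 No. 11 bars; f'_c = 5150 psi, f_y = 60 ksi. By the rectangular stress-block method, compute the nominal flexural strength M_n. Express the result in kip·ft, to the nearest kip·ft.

M_n ≈ 766 kip·ft

A_s = 4 × 1.56 = 6.24 in².
T = A_s f_y = 6.24 × 60 = 374.4 kips.
a = T/(0.85 f'_c b) = 374.4/(0.85 × 5.15 × 13.1) = 6.529 in.
M_n = T(d − a/2) = 374.4 × (27.8 − 3.2645) = 9186.1 kip·in = 9186.1/12 = 765.51 kip·ft.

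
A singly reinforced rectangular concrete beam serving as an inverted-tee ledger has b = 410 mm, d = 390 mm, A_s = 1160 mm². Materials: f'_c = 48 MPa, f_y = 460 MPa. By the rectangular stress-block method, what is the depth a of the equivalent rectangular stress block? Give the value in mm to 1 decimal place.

a ≈ 31.9 mm

T = A_s f_y = 1160 × 460 = 533600 N = 533.6 kN.
Setting C = 0.85 f'_c a b equal to T: a = 533600/(0.85 × 48 × 410) = 31.9 mm.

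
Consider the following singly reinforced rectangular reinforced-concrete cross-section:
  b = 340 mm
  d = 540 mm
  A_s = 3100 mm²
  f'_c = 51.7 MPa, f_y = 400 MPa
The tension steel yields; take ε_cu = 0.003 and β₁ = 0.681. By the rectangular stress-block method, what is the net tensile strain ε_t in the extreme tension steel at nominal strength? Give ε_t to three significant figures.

a = A_s f_y/(0.85 f'_c b) = 82.99 mm.
β₁ = 0.681, so c = a/β₁ = 82.99/0.681 = 121.86 mm.
From the linear strain diagram with ε_cu = 0.003: ε_t = 0.003 (d − c)/c = 0.003 × (540 − 121.86)/121.86 = 0.0103.
Since ε_t ≥ 0.005, the section is tension-controlled.

ε_t ≈ 0.0103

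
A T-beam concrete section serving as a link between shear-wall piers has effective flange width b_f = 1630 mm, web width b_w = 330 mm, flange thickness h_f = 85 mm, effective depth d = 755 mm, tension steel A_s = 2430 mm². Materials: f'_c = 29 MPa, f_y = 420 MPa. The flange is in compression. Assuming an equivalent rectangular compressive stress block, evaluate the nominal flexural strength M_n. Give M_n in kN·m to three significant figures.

Tension: T = A_s f_y = 2430 × 420 = 1020600 N.
Try a within the flange: a = T/(0.85 f'_c b_f) = 1020600/(0.85 × 29 × 1630) = 25.40 mm.
Since a = 25.40 ≤ h_f = 85 mm, the stress block lies entirely in the flange; analyse as a rectangular beam of width b_f.
M_n = T(d − a/2) = 1020600 × (755 − 12.7) = 757.59 × 10⁶ N·mm.
M_n = 757.59 kN·m.

M_n ≈ 758 kN·m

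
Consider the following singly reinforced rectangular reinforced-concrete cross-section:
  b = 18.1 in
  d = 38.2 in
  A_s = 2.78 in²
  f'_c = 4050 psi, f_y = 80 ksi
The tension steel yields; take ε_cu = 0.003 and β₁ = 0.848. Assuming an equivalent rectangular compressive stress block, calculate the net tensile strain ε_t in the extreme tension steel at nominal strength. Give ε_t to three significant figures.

ε_t ≈ 0.0242

a = A_s f_y/(0.85 f'_c b) = 3.569 in.
β₁ = 0.848, so c = a/β₁ = 3.569/0.848 = 4.209 in.
From the linear strain diagram with ε_cu = 0.003: ε_t = 0.003 (d − c)/c = 0.003 × (38.2 − 4.209)/4.209 = 0.0242.
Since ε_t ≥ 0.005, the section is tension-controlled.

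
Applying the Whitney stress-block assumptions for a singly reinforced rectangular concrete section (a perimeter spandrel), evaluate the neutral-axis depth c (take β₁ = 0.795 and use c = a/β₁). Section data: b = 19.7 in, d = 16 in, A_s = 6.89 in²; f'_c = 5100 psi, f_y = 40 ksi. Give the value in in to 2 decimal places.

T = A_s f_y = 6.89 × 40 = 275.6 kips.
a = T/(0.85 f'_c b) = 275.6/(0.85 × 5.1 × 19.7) = 3.2272 in.
With β₁ = 0.795, c = a/β₁ = 3.2272/0.795 = 4.06 in.

c ≈ 4.06 in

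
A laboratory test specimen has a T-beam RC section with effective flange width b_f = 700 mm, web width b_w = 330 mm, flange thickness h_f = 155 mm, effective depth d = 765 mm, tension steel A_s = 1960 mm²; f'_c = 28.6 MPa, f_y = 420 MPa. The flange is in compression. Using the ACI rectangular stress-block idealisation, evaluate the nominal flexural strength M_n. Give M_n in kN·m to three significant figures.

M_n ≈ 610 kN·m

Tension: T = A_s f_y = 1960 × 420 = 823200 N.
Try a within the flange: a = T/(0.85 f'_c b_f) = 823200/(0.85 × 28.6 × 700) = 48.38 mm.
Since a = 48.38 ≤ h_f = 155 mm, the stress block lies entirely in the flange; analyse as a rectangular beam of width b_f.
M_n = T(d − a/2) = 823200 × (765 − 24.19) = 609.83 × 10⁶ N·mm.
M_n = 609.83 kN·m.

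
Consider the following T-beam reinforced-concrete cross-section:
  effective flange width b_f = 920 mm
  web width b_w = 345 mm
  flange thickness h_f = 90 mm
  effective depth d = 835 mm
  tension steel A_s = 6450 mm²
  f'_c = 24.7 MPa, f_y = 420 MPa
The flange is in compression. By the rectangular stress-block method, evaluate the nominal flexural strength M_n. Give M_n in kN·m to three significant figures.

M_n ≈ 2030 kN·m

Tension: T = A_s f_y = 6450 × 420 = 2709000 N.
Try a within the flange: a = T/(0.85 f'_c b_f) = 2709000/(0.85 × 24.7 × 920) = 140.25 mm.
a = 140.25 > h_f = 90 mm: the block extends into the web. Split into flange-overhang and web parts.
C_f = 0.85 f'_c (b_f − b_w) h_f = 0.85 × 24.7 × (920 − 345) × 90 = 1086491 N.
Remaining web compression depth: a_w = (T − C_f)/(0.85 f'_c b_w) = (2709000 − 1086491)/(0.85 × 24.7 × 345) = 224.00 mm.
M_n = C_f(d − h_f/2) + (T − C_f)(d − a_w/2) = 1086491 × (835 − 45) + 1622509 × (835 − 112) = 858.33 + 1173.07 = 2031.40 × 10⁶ N·mm.
M_n = 2031.40 kN·m.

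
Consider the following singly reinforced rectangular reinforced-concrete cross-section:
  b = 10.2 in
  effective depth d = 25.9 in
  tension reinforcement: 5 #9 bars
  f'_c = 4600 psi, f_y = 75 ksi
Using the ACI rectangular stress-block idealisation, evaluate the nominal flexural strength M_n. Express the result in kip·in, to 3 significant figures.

A_s = 5 × 1 = 5 in².
T = A_s f_y = 5 × 75 = 375 kips.
a = T/(0.85 f'_c b) = 375/(0.85 × 4.6 × 10.2) = 9.403 in.
M_n = T(d − a/2) = 375 × (25.9 − 4.7015) = 7949.4 kip·in.

M_n ≈ 7950 kip·in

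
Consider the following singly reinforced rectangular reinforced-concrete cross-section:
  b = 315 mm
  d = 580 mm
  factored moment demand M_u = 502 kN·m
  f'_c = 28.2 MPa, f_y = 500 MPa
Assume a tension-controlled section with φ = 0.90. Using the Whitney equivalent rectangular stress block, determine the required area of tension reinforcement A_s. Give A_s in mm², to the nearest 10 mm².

M_n = M_u/φ = 502/0.90 = 557.778 kN·m.
With M_n = 0.85 f'_c a b (d − a/2), solve the quadratic for a:
a = d − √(d² − 2M_n/(0.85 f'_c b)) = 580 − √(580² − 2 × 557.778×10⁶/(0.85 × 28.2 × 315)) = 145.66 mm.
A_s = 0.85 f'_c a b / f_y = 0.85 × 28.2 × 145.66 × 315 / 500 = 2199.6 mm².

A_s ≈ 2200 mm²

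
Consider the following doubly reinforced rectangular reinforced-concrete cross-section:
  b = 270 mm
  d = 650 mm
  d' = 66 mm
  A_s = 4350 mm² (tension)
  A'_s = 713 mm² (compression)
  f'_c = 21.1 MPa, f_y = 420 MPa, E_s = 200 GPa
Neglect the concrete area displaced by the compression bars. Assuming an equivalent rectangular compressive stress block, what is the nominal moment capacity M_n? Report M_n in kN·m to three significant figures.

Assume both tension and compression steel yield.
Net tension couple steel: A_s − A'_s = 3637 mm².
a = (A_s − A'_s) f_y / (0.85 f'_c b) = 1527540/(0.85 × 21.1 × 270) = 315.45 mm.
c = a/β₁ = 315.45/0.85 = 371.12 mm; ε'_s = 0.003(c − d')/c = 0.0025 ≥ f_y/E_s = 0.0021, so compression steel does yield.
M_n = (A_s − A'_s) f_y (d − a/2) + A'_s f_y (d − d') = [1527540 × (650 − 157.725) + 299460 × (650 − 66)] × 10⁻⁶ = 751.97 + 174.88 = 926.85 kN·m.

M_n ≈ 927 kN·m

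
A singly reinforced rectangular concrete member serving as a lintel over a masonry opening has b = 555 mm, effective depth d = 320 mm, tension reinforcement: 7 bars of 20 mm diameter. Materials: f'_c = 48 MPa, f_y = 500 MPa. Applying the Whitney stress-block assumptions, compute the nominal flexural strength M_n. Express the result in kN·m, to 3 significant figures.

M_n ≈ 325 kN·m

A_s = 7 × 314 = 2198 mm².
T = A_s f_y = 2198 × 500 = 1099000 N = 1099 kN.
From C = T: a = T/(0.85 f'_c b) = 1099000/(0.85 × 48 × 555) = 48.53 mm.
M_n = T(d − a/2) = 1099 kN × (320 − 24.265) mm = 325.01 kN·m.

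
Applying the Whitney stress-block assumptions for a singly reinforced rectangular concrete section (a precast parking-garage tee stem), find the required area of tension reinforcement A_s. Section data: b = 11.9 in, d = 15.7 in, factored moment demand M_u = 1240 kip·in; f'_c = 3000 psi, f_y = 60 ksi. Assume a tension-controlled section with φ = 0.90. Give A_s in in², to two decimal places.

A_s ≈ 1.63 in²

M_n = M_u/φ = 1240/0.90 = 1377.78 kip·in.
From M_n = 0.85 f'_c a b (d − a/2):
a = d − √(d² − 2M_n/(0.85 f'_c b)) = 15.7 − √(15.7² − 2 × 1377.78/(0.85 × 3 × 11.9)) = 3.223 in.
A_s = 0.85 f'_c a b / f_y = 0.85 × 3 × 3.223 × 11.9 / 60 = 1.630 in².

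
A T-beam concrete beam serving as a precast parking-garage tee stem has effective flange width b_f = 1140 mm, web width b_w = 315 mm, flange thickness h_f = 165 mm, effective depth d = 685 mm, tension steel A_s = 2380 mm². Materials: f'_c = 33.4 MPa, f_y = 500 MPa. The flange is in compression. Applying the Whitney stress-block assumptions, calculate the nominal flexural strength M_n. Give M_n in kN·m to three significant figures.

Tension: T = A_s f_y = 2380 × 500 = 1190000 N.
Try a within the flange: a = T/(0.85 f'_c b_f) = 1190000/(0.85 × 33.4 × 1140) = 36.77 mm.
Since a = 36.77 ≤ h_f = 165 mm, the stress block lies entirely in the flange; analyse as a rectangular beam of width b_f.
M_n = T(d − a/2) = 1190000 × (685 − 18.385) = 793.27 × 10⁶ N·mm.
M_n = 793.27 kN·m.

M_n ≈ 793 kN·m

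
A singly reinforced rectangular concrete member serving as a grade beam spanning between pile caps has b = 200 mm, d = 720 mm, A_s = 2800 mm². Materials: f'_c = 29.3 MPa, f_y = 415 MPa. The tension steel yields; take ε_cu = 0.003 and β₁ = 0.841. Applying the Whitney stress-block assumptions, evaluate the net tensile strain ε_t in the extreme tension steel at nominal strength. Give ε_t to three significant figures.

a = A_s f_y/(0.85 f'_c b) = 233.29 mm.
β₁ = 0.841, so c = a/β₁ = 233.29/0.841 = 277.40 mm.
From the linear strain diagram with ε_cu = 0.003: ε_t = 0.003 (d − c)/c = 0.003 × (720 − 277.40)/277.40 = 0.00479.
ε_t is between 0.004 and 0.005 — transition zone.

ε_t ≈ 0.00479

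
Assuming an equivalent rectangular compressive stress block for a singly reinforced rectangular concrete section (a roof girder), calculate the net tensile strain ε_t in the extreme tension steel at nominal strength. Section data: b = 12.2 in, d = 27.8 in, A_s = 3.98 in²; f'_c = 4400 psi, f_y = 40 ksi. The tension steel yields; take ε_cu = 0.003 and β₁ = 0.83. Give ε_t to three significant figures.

a = A_s f_y/(0.85 f'_c b) = 3.489 in.
β₁ = 0.83, so c = a/β₁ = 3.489/0.83 = 4.204 in.
From the linear strain diagram with ε_cu = 0.003: ε_t = 0.003 (d − c)/c = 0.003 × (27.8 − 4.204)/4.204 = 0.0168.
Since ε_t ≥ 0.005, the section is tension-controlled.

ε_t ≈ 0.0168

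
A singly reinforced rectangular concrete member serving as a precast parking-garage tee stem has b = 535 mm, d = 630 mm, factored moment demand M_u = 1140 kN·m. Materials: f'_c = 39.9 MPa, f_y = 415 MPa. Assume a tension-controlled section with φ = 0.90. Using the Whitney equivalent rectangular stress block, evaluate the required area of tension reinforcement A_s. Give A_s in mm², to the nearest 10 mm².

M_n = M_u/φ = 1140/0.90 = 1266.67 kN·m.
With M_n = 0.85 f'_c a b (d − a/2), solve the quadratic for a:
a = d − √(d² − 2M_n/(0.85 f'_c b)) = 630 − √(630² − 2 × 1266.67×10⁶/(0.85 × 39.9 × 535)) = 122.77 mm.
A_s = 0.85 f'_c a b / f_y = 0.85 × 39.9 × 122.77 × 535 / 415 = 5367.7 mm².

A_s ≈ 5370 mm²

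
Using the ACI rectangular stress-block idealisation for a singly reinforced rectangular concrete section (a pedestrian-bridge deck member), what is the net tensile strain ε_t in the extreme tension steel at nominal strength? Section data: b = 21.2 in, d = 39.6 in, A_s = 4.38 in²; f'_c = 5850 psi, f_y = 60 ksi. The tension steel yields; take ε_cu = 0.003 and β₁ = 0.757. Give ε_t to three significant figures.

ε_t ≈ 0.0331

a = A_s f_y/(0.85 f'_c b) = 2.493 in.
β₁ = 0.757, so c = a/β₁ = 2.493/0.757 = 3.293 in.
From the linear strain diagram with ε_cu = 0.003: ε_t = 0.003 (d − c)/c = 0.003 × (39.6 − 3.293)/3.293 = 0.0331.
Since ε_t ≥ 0.005, the section is tension-controlled.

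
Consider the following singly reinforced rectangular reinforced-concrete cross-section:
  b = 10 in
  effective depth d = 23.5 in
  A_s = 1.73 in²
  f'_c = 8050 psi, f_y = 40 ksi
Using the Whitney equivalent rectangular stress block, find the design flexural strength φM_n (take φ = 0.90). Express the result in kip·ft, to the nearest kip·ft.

φM_n ≈ 119 kip·ft

T = A_s f_y = 1.73 × 40 = 69.2 kips.
a = T/(0.85 f'_c b) = 69.2/(0.85 × 8.05 × 10) = 1.011 in.
M_n = T(d − a/2) = 69.2 × (23.5 − 0.5055) = 1591.2 kip·in = 1591.2/12 = 132.60 kip·ft.
φM_n = 0.90 × 132.60 = 119.34 kip·ft.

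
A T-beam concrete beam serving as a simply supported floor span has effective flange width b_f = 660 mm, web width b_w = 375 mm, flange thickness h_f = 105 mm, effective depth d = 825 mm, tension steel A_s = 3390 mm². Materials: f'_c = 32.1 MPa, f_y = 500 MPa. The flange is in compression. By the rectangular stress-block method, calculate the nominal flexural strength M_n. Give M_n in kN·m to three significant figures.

Tension: T = A_s f_y = 3390 × 500 = 1695000 N.
Try a within the flange: a = T/(0.85 f'_c b_f) = 1695000/(0.85 × 32.1 × 660) = 94.12 mm.
Since a = 94.12 ≤ h_f = 105 mm, the stress block lies entirely in the flange; analyse as a rectangular beam of width b_f.
M_n = T(d − a/2) = 1695000 × (825 − 47.06) = 1318.61 × 10⁶ N·mm.
M_n = 1318.61 kN·m.

M_n ≈ 1320 kN·m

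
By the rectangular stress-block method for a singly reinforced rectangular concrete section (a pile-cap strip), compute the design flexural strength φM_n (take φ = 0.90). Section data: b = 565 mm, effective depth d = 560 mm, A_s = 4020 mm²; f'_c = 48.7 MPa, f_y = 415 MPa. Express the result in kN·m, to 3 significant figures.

T = A_s f_y = 4020 × 415 = 1668300 N = 1668.3 kN.
From C = T: a = T/(0.85 f'_c b) = 1668300/(0.85 × 48.7 × 565) = 71.33 mm.
M_n = T(d − a/2) = 1668.3 kN × (560 − 35.665) mm = 874.75 kN·m.
φM_n = 0.90 × 874.75 = 787.28 kN·m.

φM_n ≈ 787 kN·m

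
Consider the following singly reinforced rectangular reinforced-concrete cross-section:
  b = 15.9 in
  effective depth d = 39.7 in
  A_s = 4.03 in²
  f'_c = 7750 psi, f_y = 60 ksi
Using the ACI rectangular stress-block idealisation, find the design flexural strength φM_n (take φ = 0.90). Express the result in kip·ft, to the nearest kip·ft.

φM_n ≈ 699 kip·ft

T = A_s f_y = 4.03 × 60 = 241.8 kips.
a = T/(0.85 f'_c b) = 241.8/(0.85 × 7.75 × 15.9) = 2.309 in.
M_n = T(d − a/2) = 241.8 × (39.7 − 1.1545) = 9320.3 kip·in = 9320.3/12 = 776.69 kip·ft.
φM_n = 0.90 × 776.69 = 699.02 kip·ft.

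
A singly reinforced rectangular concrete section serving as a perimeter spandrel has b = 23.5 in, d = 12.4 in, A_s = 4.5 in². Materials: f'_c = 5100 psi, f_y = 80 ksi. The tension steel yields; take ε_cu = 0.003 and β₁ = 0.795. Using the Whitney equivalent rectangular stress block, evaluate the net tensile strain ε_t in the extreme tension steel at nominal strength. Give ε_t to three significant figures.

a = A_s f_y/(0.85 f'_c b) = 3.534 in.
β₁ = 0.795, so c = a/β₁ = 3.534/0.795 = 4.445 in.
From the linear strain diagram with ε_cu = 0.003: ε_t = 0.003 (d − c)/c = 0.003 × (12.4 − 4.445)/4.445 = 0.00537.
Since ε_t ≥ 0.005, the section is tension-controlled.

ε_t ≈ 0.00537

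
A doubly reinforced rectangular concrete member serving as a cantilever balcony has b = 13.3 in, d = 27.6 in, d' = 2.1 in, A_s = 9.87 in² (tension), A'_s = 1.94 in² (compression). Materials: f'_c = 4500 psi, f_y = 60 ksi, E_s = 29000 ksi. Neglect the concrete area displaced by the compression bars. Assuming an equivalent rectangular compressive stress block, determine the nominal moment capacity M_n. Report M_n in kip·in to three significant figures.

M_n ≈ 13900 kip·in

Assume both steels yield.
a = (A_s − A'_s) f_y/(0.85 f'_c b) = (9.87 − 1.94) × 60/(0.85 × 4.5 × 13.3) = 9.353 in.
c = a/β₁ = 9.353/0.825 = 11.337 in; ε'_s = 0.003(c − d')/c = 0.0024 ≥ ε_y = 0.0021, so the compression steel yields.
M_n = (A_s − A'_s) f_y (d − a/2) + A'_s f_y (d − d') = 475.8 × (27.6 − 4.6765) + 116.4 × (27.6 − 2.1) = 10907.0 + 2968.2 = 13875.2 kip·in.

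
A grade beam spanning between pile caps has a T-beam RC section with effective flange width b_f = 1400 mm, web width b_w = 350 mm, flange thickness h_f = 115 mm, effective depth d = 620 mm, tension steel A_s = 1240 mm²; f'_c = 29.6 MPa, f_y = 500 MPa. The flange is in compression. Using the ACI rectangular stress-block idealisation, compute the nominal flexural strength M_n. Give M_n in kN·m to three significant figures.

Tension: T = A_s f_y = 1240 × 500 = 620000 N.
Try a within the flange: a = T/(0.85 f'_c b_f) = 620000/(0.85 × 29.6 × 1400) = 17.60 mm.
Since a = 17.60 ≤ h_f = 115 mm, the stress block lies entirely in the flange; analyse as a rectangular beam of width b_f.
M_n = T(d − a/2) = 620000 × (620 − 8.8) = 378.94 × 10⁶ N·mm.
M_n = 378.94 kN·m.

M_n ≈ 379 kN·m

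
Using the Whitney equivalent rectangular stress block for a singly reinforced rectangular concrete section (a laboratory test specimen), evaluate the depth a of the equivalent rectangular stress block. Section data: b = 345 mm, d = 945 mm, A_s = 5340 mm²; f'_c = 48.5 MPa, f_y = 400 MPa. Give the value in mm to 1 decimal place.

T = A_s f_y = 5340 × 400 = 2136000 N = 2136 kN.
Setting C = 0.85 f'_c a b equal to T: a = 2136000/(0.85 × 48.5 × 345) = 150.2 mm.

a ≈ 150.2 mm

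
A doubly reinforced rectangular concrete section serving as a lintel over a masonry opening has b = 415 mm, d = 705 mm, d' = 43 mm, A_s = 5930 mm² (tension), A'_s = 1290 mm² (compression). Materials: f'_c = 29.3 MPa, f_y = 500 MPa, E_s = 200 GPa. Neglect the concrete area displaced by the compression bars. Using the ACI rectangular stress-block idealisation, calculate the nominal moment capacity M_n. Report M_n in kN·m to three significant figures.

M_n ≈ 1800 kN·m

Assume both tension and compression steel yield.
Net tension couple steel: A_s − A'_s = 4640 mm².
a = (A_s − A'_s) f_y / (0.85 f'_c b) = 2320000/(0.85 × 29.3 × 415) = 224.47 mm.
c = a/β₁ = 224.47/0.841 = 266.91 mm; ε'_s = 0.003(c − d')/c = 0.0025 ≥ f_y/E_s = 0.0025, so compression steel does yield.
M_n = (A_s − A'_s) f_y (d − a/2) + A'_s f_y (d − d') = [2320000 × (705 − 112.235) + 645000 × (705 − 43)] × 10⁻⁶ = 1375.21 + 426.99 = 1802.20 kN·m.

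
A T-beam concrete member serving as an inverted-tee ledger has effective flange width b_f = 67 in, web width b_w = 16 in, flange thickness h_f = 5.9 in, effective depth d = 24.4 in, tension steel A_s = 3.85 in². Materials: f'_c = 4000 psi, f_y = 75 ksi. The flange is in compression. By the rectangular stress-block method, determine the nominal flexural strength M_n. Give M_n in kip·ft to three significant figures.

M_n ≈ 572 kip·ft

Tension: T = A_s f_y = 3.85 × 75 = 288.75 kips.
Try a within the flange: a = T/(0.85 f'_c b_f) = 288.75/(0.85 × 4 × 67) = 1.268 in.
Since a = 1.268 ≤ h_f = 5.9 in, the stress block lies entirely in the flange; analyse as a rectangular beam of width b_f.
M_n = T(d − a/2) = 288.75 × (24.4 − 0.634) = 6862.4 kip·in.
M_n = 6862.4/12 = 571.87 kip·ft.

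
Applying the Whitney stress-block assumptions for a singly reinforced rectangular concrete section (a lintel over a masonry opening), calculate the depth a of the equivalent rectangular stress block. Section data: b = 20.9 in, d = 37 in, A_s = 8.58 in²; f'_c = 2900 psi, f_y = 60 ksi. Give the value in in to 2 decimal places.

T = A_s f_y = 8.58 × 60 = 514.8 kips.
a = T/(0.85 f'_c b) = 514.8/(0.85 × 2.9 × 20.9) = 9.99 in.

a ≈ 9.99 in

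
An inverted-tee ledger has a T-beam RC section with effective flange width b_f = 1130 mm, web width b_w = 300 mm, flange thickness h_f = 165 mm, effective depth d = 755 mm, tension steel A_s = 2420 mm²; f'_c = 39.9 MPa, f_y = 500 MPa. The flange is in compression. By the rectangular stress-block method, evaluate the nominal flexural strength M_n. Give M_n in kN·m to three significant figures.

Tension: T = A_s f_y = 2420 × 500 = 1210000 N.
Try a within the flange: a = T/(0.85 f'_c b_f) = 1210000/(0.85 × 39.9 × 1130) = 31.57 mm.
Since a = 31.57 ≤ h_f = 165 mm, the stress block lies entirely in the flange; analyse as a rectangular beam of width b_f.
M_n = T(d − a/2) = 1210000 × (755 − 15.785) = 894.45 × 10⁶ N·mm.
M_n = 894.45 kN·m.

M_n ≈ 894 kN·m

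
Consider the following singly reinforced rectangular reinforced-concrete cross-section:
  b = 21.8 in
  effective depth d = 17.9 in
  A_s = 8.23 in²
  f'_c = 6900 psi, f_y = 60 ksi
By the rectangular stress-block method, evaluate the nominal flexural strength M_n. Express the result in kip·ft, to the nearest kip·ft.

M_n ≈ 657 kip·ft

T = A_s f_y = 8.23 × 60 = 493.8 kips.
a = T/(0.85 f'_c b) = 493.8/(0.85 × 6.9 × 21.8) = 3.862 in.
M_n = T(d − a/2) = 493.8 × (17.9 − 1.931) = 7885.5 kip·in = 7885.5/12 = 657.13 kip·ft.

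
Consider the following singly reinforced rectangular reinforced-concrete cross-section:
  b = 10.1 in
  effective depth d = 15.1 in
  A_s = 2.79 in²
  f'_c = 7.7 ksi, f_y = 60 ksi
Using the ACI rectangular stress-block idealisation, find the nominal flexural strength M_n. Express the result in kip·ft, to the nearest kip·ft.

M_n ≈ 193 kip·ft

T = A_s f_y = 2.79 × 60 = 167.4 kips.
a = T/(0.85 f'_c b) = 167.4/(0.85 × 7.7 × 10.1) = 2.532 in.
M_n = T(d − a/2) = 167.4 × (15.1 − 1.266) = 2315.8 kip·in = 2315.8/12 = 192.98 kip·ft.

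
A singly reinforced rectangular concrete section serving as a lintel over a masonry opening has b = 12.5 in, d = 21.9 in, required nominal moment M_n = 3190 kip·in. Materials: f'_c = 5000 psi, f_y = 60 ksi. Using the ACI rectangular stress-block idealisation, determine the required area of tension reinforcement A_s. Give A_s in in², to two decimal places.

From M_n = 0.85 f'_c a b (d − a/2):
a = d − √(d² − 2M_n/(0.85 f'_c b)) = 21.9 − √(21.9² − 2 × 3190/(0.85 × 5 × 12.5)) = 2.939 in.
A_s = 0.85 f'_c a b / f_y = 0.85 × 5 × 2.939 × 12.5 / 60 = 2.602 in².

A_s ≈ 2.60 in²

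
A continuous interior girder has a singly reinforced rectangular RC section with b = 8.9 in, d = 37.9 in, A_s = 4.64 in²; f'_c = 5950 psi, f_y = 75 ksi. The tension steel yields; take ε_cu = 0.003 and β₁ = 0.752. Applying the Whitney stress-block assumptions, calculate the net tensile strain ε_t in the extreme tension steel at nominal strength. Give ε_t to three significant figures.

ε_t ≈ 0.00806

a = A_s f_y/(0.85 f'_c b) = 7.731 in.
β₁ = 0.752, so c = a/β₁ = 7.731/0.752 = 10.281 in.
From the linear strain diagram with ε_cu = 0.003: ε_t = 0.003 (d − c)/c = 0.003 × (37.9 − 10.281)/10.281 = 0.00806.
Since ε_t ≥ 0.005, the section is tension-controlled.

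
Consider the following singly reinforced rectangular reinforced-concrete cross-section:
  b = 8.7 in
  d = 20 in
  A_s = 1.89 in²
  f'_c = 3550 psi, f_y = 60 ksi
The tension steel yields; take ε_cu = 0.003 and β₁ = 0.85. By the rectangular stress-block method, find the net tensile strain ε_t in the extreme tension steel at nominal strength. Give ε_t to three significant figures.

ε_t ≈ 0.00881

a = A_s f_y/(0.85 f'_c b) = 4.320 in.
β₁ = 0.85, so c = a/β₁ = 4.320/0.85 = 5.082 in.
From the linear strain diagram with ε_cu = 0.003: ε_t = 0.003 (d − c)/c = 0.003 × (20 − 5.082)/5.082 = 0.00881.
Since ε_t ≥ 0.005, the section is tension-controlled.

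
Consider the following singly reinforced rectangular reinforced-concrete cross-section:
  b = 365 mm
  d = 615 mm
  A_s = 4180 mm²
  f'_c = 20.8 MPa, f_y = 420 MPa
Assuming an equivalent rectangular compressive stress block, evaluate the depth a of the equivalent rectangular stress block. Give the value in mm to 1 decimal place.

a ≈ 272.1 mm

T = A_s f_y = 4180 × 420 = 1755600 N = 1755.6 kN.
Setting C = 0.85 f'_c a b equal to T: a = 1755600/(0.85 × 20.8 × 365) = 272.1 mm.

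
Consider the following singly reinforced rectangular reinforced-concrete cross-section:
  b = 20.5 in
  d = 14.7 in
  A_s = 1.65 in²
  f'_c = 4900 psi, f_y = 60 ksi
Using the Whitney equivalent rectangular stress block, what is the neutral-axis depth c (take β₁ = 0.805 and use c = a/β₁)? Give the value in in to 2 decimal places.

c ≈ 1.44 in

T = A_s f_y = 1.65 × 60 = 99 kips.
a = T/(0.85 f'_c b) = 99/(0.85 × 4.9 × 20.5) = 1.1595 in.
With β₁ = 0.805, c = a/β₁ = 1.1595/0.805 = 1.44 in.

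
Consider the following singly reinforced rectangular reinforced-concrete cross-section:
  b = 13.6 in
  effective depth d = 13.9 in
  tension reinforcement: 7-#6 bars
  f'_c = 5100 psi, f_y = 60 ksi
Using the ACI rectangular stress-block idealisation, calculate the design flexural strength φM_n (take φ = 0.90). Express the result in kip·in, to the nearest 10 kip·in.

A_s = 7 × 0.44 = 3.08 in².
T = A_s f_y = 3.08 × 60 = 184.8 kips.
a = T/(0.85 f'_c b) = 184.8/(0.85 × 5.1 × 13.6) = 3.135 in.
M_n = T(d − a/2) = 184.8 × (13.9 − 1.5675) = 2279.0 kip·in.
φM_n = 0.90 × 2279.0 = 2051.1 kip·in.

φM_n ≈ 2050 kip·in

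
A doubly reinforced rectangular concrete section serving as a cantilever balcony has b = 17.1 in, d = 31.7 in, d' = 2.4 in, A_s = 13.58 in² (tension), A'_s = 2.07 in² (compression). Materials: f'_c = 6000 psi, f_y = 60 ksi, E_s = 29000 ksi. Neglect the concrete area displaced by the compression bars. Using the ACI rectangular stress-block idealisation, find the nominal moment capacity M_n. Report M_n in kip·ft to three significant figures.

Assume both steels yield.
a = (A_s − A'_s) f_y/(0.85 f'_c b) = (13.58 − 2.07) × 60/(0.85 × 6 × 17.1) = 7.919 in.
c = a/β₁ = 7.919/0.75 = 10.559 in; ε'_s = 0.003(c − d')/c = 0.0023 ≥ ε_y = 0.0021, so the compression steel yields.
M_n = (A_s − A'_s) f_y (d − a/2) + A'_s f_y (d − d') = 690.6 × (31.7 − 3.9595) + 124.2 × (31.7 − 2.4) = 19157.6 + 3639.1 = 22796.7 kip·in = 22796.7/12 = 1899.73 kip·ft.

M_n ≈ 1900 kip·ft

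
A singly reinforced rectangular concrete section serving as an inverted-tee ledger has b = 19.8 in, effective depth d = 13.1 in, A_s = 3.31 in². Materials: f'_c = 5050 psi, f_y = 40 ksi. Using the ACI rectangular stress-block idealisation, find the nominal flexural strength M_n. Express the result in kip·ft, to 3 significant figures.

T = A_s f_y = 3.31 × 40 = 132.4 kips.
a = T/(0.85 f'_c b) = 132.4/(0.85 × 5.05 × 19.8) = 1.558 in.
M_n = T(d − a/2) = 132.4 × (13.1 − 0.779) = 1631.3 kip·in = 1631.3/12 = 135.94 kip·ft.

M_n ≈ 136 kip·ft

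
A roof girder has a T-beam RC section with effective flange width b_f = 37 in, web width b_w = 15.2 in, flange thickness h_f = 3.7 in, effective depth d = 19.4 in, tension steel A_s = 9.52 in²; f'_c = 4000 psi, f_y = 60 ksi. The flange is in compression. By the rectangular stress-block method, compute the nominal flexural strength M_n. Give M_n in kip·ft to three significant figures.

M_n ≈ 810 kip·ft

Tension: T = A_s f_y = 9.52 × 60 = 571.2 kips.
Try a within the flange: a = T/(0.85 f'_c b_f) = 571.2/(0.85 × 4 × 37) = 4.541 in.
a = 4.541 > h_f = 3.7 in: the block extends into the web. Split into flange-overhang and web parts.
C_f = 0.85 f'_c (b_f − b_w) h_f = 0.85 × 4 × (37 − 15.2) × 3.7 = 274.2 kips.
Remaining web compression depth: a_w = (T − C_f)/(0.85 f'_c b_w) = (571.2 − 274.2)/(0.85 × 4 × 15.2) = 5.747 in.
M_n = C_f(d − h_f/2) + (T − C_f)(d − a_w/2) = 274.2 × (19.4 − 1.85) + 297 × (19.4 − 2.8735) = 4812.2 + 4908.4 = 9720.6 kip·in.
M_n = 9720.6/12 = 810.05 kip·ft.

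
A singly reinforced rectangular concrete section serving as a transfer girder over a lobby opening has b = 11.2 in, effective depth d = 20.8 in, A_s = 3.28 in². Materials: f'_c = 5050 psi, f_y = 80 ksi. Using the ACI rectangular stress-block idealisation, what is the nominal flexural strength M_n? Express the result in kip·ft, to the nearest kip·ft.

M_n ≈ 395 kip·ft

T = A_s f_y = 3.28 × 80 = 262.4 kips.
a = T/(0.85 f'_c b) = 262.4/(0.85 × 5.05 × 11.2) = 5.458 in.
M_n = T(d − a/2) = 262.4 × (20.8 − 2.729) = 4741.8 kip·in = 4741.8/12 = 395.15 kip·ft.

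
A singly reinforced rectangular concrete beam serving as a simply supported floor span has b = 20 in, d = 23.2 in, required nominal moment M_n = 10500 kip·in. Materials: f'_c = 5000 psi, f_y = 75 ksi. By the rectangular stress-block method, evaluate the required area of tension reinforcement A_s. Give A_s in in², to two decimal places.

From M_n = 0.85 f'_c a b (d − a/2):
a = d − √(d² − 2M_n/(0.85 f'_c b)) = 23.2 − √(23.2² − 2 × 10500/(0.85 × 5 × 20)) = 6.136 in.
A_s = 0.85 f'_c a b / f_y = 0.85 × 5 × 6.136 × 20 / 75 = 6.954 in².

A_s ≈ 6.95 in²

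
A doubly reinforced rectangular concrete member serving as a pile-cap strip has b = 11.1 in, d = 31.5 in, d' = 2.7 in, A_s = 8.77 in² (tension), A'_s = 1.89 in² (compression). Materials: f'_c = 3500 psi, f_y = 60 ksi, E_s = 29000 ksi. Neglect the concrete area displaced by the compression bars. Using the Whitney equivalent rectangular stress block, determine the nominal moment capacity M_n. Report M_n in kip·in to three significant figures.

M_n ≈ 13700 kip·in

Assume both steels yield.
a = (A_s − A'_s) f_y/(0.85 f'_c b) = (8.77 − 1.89) × 60/(0.85 × 3.5 × 11.1) = 12.501 in.
c = a/β₁ = 12.501/0.85 = 14.707 in; ε'_s = 0.003(c − d')/c = 0.0024 ≥ ε_y = 0.0021, so the compression steel yields.
M_n = (A_s − A'_s) f_y (d − a/2) + A'_s f_y (d − d') = 412.8 × (31.5 − 6.2505) + 113.4 × (31.5 − 2.7) = 10423.0 + 3265.9 = 13688.9 kip·in.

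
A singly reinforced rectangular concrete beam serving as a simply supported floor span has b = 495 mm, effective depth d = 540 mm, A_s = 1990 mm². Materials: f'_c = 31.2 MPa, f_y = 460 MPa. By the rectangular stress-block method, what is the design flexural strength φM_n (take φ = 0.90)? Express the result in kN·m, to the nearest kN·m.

T = A_s f_y = 1990 × 460 = 915400 N = 915.4 kN.
From C = T: a = T/(0.85 f'_c b) = 915400/(0.85 × 31.2 × 495) = 69.73 mm.
M_n = T(d − a/2) = 915.4 kN × (540 − 34.865) mm = 462.40 kN·m.
φM_n = 0.90 × 462.40 = 416.16 kN·m.

φM_n ≈ 416 kN·m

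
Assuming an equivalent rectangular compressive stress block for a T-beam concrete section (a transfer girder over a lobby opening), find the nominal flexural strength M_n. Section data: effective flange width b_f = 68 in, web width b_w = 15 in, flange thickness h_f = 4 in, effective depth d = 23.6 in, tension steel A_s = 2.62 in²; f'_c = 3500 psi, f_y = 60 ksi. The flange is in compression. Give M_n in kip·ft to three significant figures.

Tension: T = A_s f_y = 2.62 × 60 = 157.2 kips.
Try a within the flange: a = T/(0.85 f'_c b_f) = 157.2/(0.85 × 3.5 × 68) = 0.777 in.
Since a = 0.777 ≤ h_f = 4 in, the stress block lies entirely in the flange; analyse as a rectangular beam of width b_f.
M_n = T(d − a/2) = 157.2 × (23.6 − 0.3885) = 3648.8 kip·in.
M_n = 3648.8/12 = 304.07 kip·ft.

M_n ≈ 304 kip·ft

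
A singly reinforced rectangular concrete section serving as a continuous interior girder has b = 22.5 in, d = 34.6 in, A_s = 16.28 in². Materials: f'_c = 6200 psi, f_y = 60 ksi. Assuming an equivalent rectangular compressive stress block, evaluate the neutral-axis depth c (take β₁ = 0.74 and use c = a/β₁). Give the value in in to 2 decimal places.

T = A_s f_y = 16.28 × 60 = 976.8 kips.
a = T/(0.85 f'_c b) = 976.8/(0.85 × 6.2 × 22.5) = 8.2378 in.
With β₁ = 0.74, c = a/β₁ = 8.2378/0.74 = 11.13 in.

c ≈ 11.13 in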